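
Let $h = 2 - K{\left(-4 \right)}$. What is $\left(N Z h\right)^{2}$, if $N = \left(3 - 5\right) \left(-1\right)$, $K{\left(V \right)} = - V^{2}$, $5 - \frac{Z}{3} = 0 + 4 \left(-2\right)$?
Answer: $1971216$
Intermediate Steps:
$Z = 39$ ($Z = 15 - 3 \left(0 + 4 \left(-2\right)\right) = 15 - 3 \left(0 - 8\right) = 15 - -24 = 15 + 24 = 39$)
$N = 2$ ($N = \left(-2\right) \left(-1\right) = 2$)
$h = 18$ ($h = 2 - - \left(-4\right)^{2} = 2 - \left(-1\right) 16 = 2 - -16 = 2 + 16 = 18$)
$\left(N Z h\right)^{2} = \left(2 \cdot 39 \cdot 18\right)^{2} = \left(78 \cdot 18\right)^{2} = 1404^{2} = 1971216$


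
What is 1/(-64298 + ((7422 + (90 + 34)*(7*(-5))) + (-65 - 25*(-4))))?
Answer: -1/61181 ≈ -1.6345e-5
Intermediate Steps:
1/(-64298 + ((7422 + (90 + 34)*(7*(-5))) + (-65 - 25*(-4)))) = 1/(-64298 + ((7422 + 124*(-35)) + (-65 + 100))) = 1/(-64298 + ((7422 - 4340) + 35)) = 1/(-64298 + (3082 + 35)) = 1/(-64298 + 3117) = 1/(-61181) = -1/61181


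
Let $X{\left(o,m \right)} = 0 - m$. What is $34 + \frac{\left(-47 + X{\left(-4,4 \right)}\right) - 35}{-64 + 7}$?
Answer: $\frac{2024}{57} \approx 35.509$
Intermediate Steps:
$X{\left(o,m \right)} = - m$
$34 + \frac{\left(-47 + X{\left(-4,4 \right)}\right) - 35}{-64 + 7} = 34 + \frac{\left(-47 - 4\right) - 35}{-64 + 7} = 34 + \frac{\left(-47 - 4\right) - 35}{-57} = 34 + \left(-51 - 35\right) \left(- \frac{1}{57}\right) = 34 - - \frac{86}{57} = 34 + \frac{86}{57} = \frac{2024}{57}$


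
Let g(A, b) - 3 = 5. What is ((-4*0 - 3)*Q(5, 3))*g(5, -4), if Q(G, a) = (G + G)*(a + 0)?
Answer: -720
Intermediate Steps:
g(A, b) = 8 (g(A, b) = 3 + 5 = 8)
Q(G, a) = 2*G*a (Q(G, a) = (2*G)*a = 2*G*a)
((-4*0 - 3)*Q(5, 3))*g(5, -4) = ((-4*0 - 3)*(2*5*3))*8 = ((0 - 3)*30)*8 = -3*30*8 = -90*8 = -720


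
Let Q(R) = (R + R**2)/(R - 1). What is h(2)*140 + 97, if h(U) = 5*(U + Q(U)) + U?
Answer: 5977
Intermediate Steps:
Q(R) = (R + R**2)/(-1 + R)
h(U) = 6*U + 5*U*(1 + U)/(-1 + U) (h(U) = 5*(U + U*(1 + U)/(-1 + U)) + U = (5*U + 5*U*(1 + U)/(-1 + U)) + U = 6*U + 5*U*(1 + U)/(-1 + U))
h(2)*140 + 97 = (2*(-1 + 11*2)/(-1 + 2))*140 + 97 = (2*(-1 + 22)/1)*140 + 97 = (2*1*21)*140 + 97 = 42*140 + 97 = 5880 + 97 = 5977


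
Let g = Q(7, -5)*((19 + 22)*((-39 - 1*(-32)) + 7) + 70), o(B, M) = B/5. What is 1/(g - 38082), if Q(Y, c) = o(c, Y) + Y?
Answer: -1/37662 ≈ -2.6552e-5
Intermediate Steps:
o(B, M) = B/5 (o(B, M) = B*(1/5) = B/5)
Q(Y, c) = Y + c/5 (Q(Y, c) = c/5 + Y = Y + c/5)
g = 420 (g = (7 + (1/5)*(-5))*((19 + 22)*((-39 - 1*(-32)) + 7) + 70) = (7 - 1)*(41*((-39 + 32) + 7) + 70) = 6*(41*(-7 + 7) + 70) = 6*(41*0 + 70) = 6*(0 + 70) = 6*70 = 420)
1/(g - 38082) = 1/(420 - 38082) = 1/(-37662) = -1/37662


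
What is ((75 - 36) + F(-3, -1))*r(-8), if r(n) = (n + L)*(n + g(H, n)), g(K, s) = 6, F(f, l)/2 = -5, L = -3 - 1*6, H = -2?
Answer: 986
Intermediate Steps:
L = -9 (L = -3 - 6 = -9)
F(f, l) = -10 (F(f, l) = 2*(-5) = -10)
r(n) = (-9 + n)*(6 + n) (r(n) = (n - 9)*(n + 6) = (-9 + n)*(6 + n))
((75 - 36) + F(-3, -1))*r(-8) = ((75 - 36) - 10)*(-54 + (-8)² - 3*(-8)) = (39 - 10)*(-54 + 64 + 24) = 29*34 = 986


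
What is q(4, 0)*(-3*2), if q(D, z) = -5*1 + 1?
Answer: 24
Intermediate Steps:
q(D, z) = -4 (q(D, z) = -5 + 1 = -4)
q(4, 0)*(-3*2) = -(-12)*2 = -4*(-6) = 24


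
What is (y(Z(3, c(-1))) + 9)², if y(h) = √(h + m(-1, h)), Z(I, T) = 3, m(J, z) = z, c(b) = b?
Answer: (9 + √6)² ≈ 131.09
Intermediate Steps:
y(h) = √2*√h (y(h) = √(h + h) = √(2*h) = √2*√h)
(y(Z(3, c(-1))) + 9)² = (√2*√3 + 9)² = (√6 + 9)² = (9 + √6)²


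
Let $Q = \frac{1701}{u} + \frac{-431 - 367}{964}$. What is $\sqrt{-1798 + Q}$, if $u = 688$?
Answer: $\frac{i \sqrt{3086620575937}}{41452} \approx 42.383 i$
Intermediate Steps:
$Q = \frac{272685}{165808}$ ($Q = \frac{1701}{688} + \frac{-431 - 367}{964} = 1701 \cdot \frac{1}{688} - \frac{399}{482} = \frac{1701}{688} - \frac{399}{482} = \frac{272685}{165808} \approx 1.6446$)
$\sqrt{-1798 + Q} = \sqrt{-1798 + \frac{272685}{165808}} = \sqrt{- \frac{297850099}{165808}} = \frac{i \sqrt{3086620575937}}{41452}$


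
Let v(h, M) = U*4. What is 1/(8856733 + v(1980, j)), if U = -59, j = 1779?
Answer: 1/8856497 ≈ 1.1291e-7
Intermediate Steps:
v(h, M) = -236 (v(h, M) = -59*4 = -236)
1/(8856733 + v(1980, j)) = 1/(8856733 - 236) = 1/8856497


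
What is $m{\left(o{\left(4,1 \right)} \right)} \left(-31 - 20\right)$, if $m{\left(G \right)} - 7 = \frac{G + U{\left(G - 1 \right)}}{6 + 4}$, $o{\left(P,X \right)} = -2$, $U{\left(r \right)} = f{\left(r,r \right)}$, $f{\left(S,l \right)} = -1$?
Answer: $- \frac{3417}{10} \approx -341.7$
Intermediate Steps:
$U{\left(r \right)} = -1$
$m{\left(G \right)} = \frac{69}{10} + \frac{G}{10}$ ($m{\left(G \right)} = 7 + \frac{G - 1}{6 + 4} = 7 + \frac{-1 + G}{10} = 7 + \left(-1 + G\right) \frac{1}{10} = 7 + \left(- \frac{1}{10} + \frac{G}{10}\right) = \frac{69}{10} + \frac{G}{10}$)
$m{\left(o{\left(4,1 \right)} \right)} \left(-31 - 20\right) = \left(\frac{69}{10} + \frac{1}{10} \left(-2\right)\right) \left(-31 - 20\right) = \left(\frac{69}{10} - \frac{1}{5}\right) \left(-51\right) = \frac{67}{10} \left(-51\right) = - \frac{3417}{10}$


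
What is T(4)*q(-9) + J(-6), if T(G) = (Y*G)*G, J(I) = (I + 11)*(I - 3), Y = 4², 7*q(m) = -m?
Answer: 1989/7 ≈ 284.14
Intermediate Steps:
q(m) = -m/7 (q(m) = (-m)/7 = -m/7)
Y = 16
J(I) = (-3 + I)*(11 + I) (J(I) = (11 + I)*(-3 + I) = (-3 + I)*(11 + I))
T(G) = 16*G² (T(G) = (16*G)*G = 16*G²)
T(4)*q(-9) + J(-6) = (16*4²)*(-⅐*(-9)) + (-33 + (-6)² + 8*(-6)) = (16*16)*(9/7) + (-33 + 36 - 48) = 256*(9/7) - 45 = 2304/7 - 45 = 1989/7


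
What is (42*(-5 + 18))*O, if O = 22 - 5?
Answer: 9282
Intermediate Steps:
O = 17
(42*(-5 + 18))*O = (42*(-5 + 18))*17 = (42*13)*17 = 546*17 = 9282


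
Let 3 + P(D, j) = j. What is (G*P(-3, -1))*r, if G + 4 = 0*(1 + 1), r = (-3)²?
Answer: 144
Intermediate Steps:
P(D, j) = -3 + j
r = 9
G = -4 (G = -4 + 0*(1 + 1) = -4 + 0*2 = -4 + 0 = -4)
(G*P(-3, -1))*r = -4*(-3 - 1)*9 = -4*(-4)*9 = 16*9 = 144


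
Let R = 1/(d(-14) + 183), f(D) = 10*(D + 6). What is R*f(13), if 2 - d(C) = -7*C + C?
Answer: 190/101 ≈ 1.8812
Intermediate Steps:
d(C) = 2 + 6*C (d(C) = 2 - (-7*C + C) = 2 - (-6)*C = 2 + 6*C)
f(D) = 60 + 10*D (f(D) = 10*(6 + D) = 60 + 10*D)
R = 1/101 (R = 1/((2 + 6*(-14)) + 183) = 1/((2 - 84) + 183) = 1/(-82 + 183) = 1/101 ≈ 0.0099010)
R*f(13) = (60 + 10*13)/101 = (60 + 130)/101 = (1/101)*190 = 190/101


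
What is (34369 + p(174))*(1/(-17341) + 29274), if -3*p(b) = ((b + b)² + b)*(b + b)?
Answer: -7124164412229607/17341 ≈ -4.1083e+11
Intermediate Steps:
p(b) = -2*b*(b + 4*b²)/3 (p(b) = -((b + b)² + b)*(b + b)/3 = -((2*b)² + b)*2*b/3 = -(4*b² + b)*2*b/3 = -(b + 4*b²)*2*b/3 = -2*b*(b + 4*b²)/3)
(34369 + p(174))*(1/(-17341) + 29274) = (34369 + (⅔)*174²*(-1 - 4*174))*(1/(-17341) + 29274) = (34369 + (⅔)*30276*(-1 - 696))*(-1/17341 + 29274) = (34369 + (⅔)*30276*(-697))*(507640433/17341) = (34369 - 14068248)*(507640433/17341) = -14033879*507640433/17341 = -7124164412229607/17341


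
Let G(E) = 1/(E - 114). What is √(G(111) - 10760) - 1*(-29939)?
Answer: 29939 + I*√96843/3 ≈ 29939.0 + 103.73*I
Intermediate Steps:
G(E) = 1/(-114 + E)
√(G(111) - 10760) - 1*(-29939) = √(1/(-114 + 111) - 10760) - 1*(-29939) = √(1/(-3) - 10760) + 29939 = √(-⅓ - 10760) + 29939 = √(-32281/3) + 29939 = I*√96843/3 + 29939 = 29939 + I*√96843/3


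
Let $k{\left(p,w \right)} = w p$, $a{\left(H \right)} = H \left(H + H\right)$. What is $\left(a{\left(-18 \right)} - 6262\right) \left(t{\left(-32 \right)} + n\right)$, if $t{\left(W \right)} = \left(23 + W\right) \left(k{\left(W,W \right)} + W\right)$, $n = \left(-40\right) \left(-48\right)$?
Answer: $39342912$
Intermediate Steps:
$a{\left(H \right)} = 2 H^{2}$ ($a{\left(H \right)} = H 2 H = 2 H^{2}$)
$n = 1920$
$k{\left(p,w \right)} = p w$
$t{\left(W \right)} = \left(23 + W\right) \left(W + W^{2}\right)$ ($t{\left(W \right)} = \left(23 + W\right) \left(W W + W\right) = \left(23 + W\right) \left(W^{2} + W\right) = \left(23 + W\right) \left(W + W^{2}\right)$)
$\left(a{\left(-18 \right)} - 6262\right) \left(t{\left(-32 \right)} + n\right) = \left(2 \left(-18\right)^{2} - 6262\right) \left(- 32 \left(23 + \left(-32\right)^{2} + 24 \left(-32\right)\right) + 1920\right) = \left(2 \cdot 324 - 6262\right) \left(- 32 \left(23 + 1024 - 768\right) + 1920\right) = \left(648 - 6262\right) \left(\left(-32\right) 279 + 1920\right) = - 5614 \left(-8928 + 1920\right) = \left(-5614\right) \left(-7008\right) = 39342912$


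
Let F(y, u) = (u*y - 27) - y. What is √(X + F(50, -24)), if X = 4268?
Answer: √2991 ≈ 54.690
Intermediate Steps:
F(y, u) = -27 - y + u*y (F(y, u) = (-27 + u*y) - y = -27 - y + u*y)
√(X + F(50, -24)) = √(4268 + (-27 - 1*50 - 24*50)) = √(4268 + (-27 - 50 - 1200)) = √(4268 - 1277) = √2991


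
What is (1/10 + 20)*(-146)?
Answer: -14673/5 ≈ -2934.6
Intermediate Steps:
(1/10 + 20)*(-146) = (201/10)*(-146) = -14673/5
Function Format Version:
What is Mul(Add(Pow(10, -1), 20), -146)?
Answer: Rational(-14673, 5) ≈ -2934.6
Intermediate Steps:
Mul(Add(Pow(10, -1), 20), -146) = Mul(Add(Rational(1, 10), 20), -146) = Mul(Rational(201, 10), -146) = Rational(-14673, 5)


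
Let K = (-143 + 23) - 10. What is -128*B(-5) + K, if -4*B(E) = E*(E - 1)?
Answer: 830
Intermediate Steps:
B(E) = -E*(-1 + E)/4 (B(E) = -E*(E - 1)/4 = -E*(-1 + E)/4)
K = -130 (K = -120 - 10 = -130)
-128*B(-5) + K = -32*(-5)*(1 - 1*(-5)) - 130 = -32*(-5)*(1 + 5) - 130 = -32*(-5)*6 - 130 = -128*(-15/2) - 130 = 960 - 130 = 830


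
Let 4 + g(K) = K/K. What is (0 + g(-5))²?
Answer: 9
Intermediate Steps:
g(K) = -3 (g(K) = -4 + K/K = -4 + 1 = -3)
(0 + g(-5))² = (0 - 3)² = (-3)² = 9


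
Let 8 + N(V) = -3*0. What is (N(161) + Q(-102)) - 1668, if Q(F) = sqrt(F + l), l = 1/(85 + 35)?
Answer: -1676 + I*sqrt(367170)/60 ≈ -1676.0 + 10.099*I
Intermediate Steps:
N(V) = -8 (N(V) = -8 - 3*0 = -8 + 0 = -8)
l = 1/120 ≈ 0.0083333
Q(F) = sqrt(1/120 + F) (Q(F) = sqrt(F + 1/120) = sqrt(1/120 + F))
(N(161) + Q(-102)) - 1668 = (-8 + sqrt(30 + 3600*(-102))/60) - 1668 = (-8 + sqrt(30 - 367200)/60) - 1668 = (-8 + sqrt(-367170)/60) - 1668 = (-8 + (I*sqrt(367170))/60) - 1668 = (-8 + I*sqrt(367170)/60) - 1668 = -1676 + I*sqrt(367170)/60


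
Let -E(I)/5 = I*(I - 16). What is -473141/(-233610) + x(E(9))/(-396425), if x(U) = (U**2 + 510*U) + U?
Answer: 5071277401/3704353770 ≈ 1.3690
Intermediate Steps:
E(I) = -5*I*(-16 + I) (E(I) = -5*I*(I - 16) = -5*I*(-16 + I))
x(U) = U**2 + 511*U
-473141/(-233610) + x(E(9))/(-396425) = -473141/(-233610) + ((5*9*(16 - 1*9))*(511 + 5*9*(16 - 1*9)))/(-396425) = -473141*(-1/233610) + ((5*9*(16 - 9))*(511 + 5*9*(16 - 9)))*(-1/396425) = 473141/233610 + ((5*9*7)*(511 + 5*9*7))*(-1/396425) = 473141/233610 + (315*(511 + 315))*(-1/396425) = 473141/233610 + (315*826)*(-1/396425) = 473141/233610 + 260190*(-1/396425) = 473141/233610 - 52038/79285 = 5071277401/3704353770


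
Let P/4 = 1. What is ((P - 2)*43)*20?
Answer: 1720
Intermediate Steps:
P = 4 (P = 4*1 = 4)
((P - 2)*43)*20 = ((4 - 2)*43)*20 = (2*43)*20 = 86*20 = 1720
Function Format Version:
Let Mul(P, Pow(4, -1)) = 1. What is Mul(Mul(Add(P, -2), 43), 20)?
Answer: 1720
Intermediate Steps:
P = 4 (P = Mul(4, 1) = 4)
Mul(Mul(Add(P, -2), 43), 20) = Mul(Mul(Add(4, -2), 43), 20) = Mul(Mul(2, 43), 20) = Mul(86, 20) = 1720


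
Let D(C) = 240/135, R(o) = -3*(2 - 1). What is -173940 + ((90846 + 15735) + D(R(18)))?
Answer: -606215/9 ≈ -67357.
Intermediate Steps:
R(o) = -3 (R(o) = -3*1 = -3)
D(C) = 16/9 (D(C) = 240*(1/135) = 16/9)
-173940 + ((90846 + 15735) + D(R(18))) = -173940 + ((90846 + 15735) + 16/9) = -173940 + (106581 + 16/9) = -173940 + 959245/9 = -606215/9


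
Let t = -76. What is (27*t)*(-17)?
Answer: 34884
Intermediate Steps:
(27*t)*(-17) = (27*(-76))*(-17) = -2052*(-17) = 34884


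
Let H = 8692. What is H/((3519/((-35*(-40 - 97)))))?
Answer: 41678140/3519 ≈ 11844.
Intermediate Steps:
H/((3519/((-35*(-40 - 97))))) = 8692/((3519/((-35*(-40 - 97))))) = 8692/((3519/((-35*(-137))))) = 8692/((3519/4795)) = 8692/((3519*(1/4795))) = 8692/(3519/4795) = 8692*(4795/3519) = 41678140/3519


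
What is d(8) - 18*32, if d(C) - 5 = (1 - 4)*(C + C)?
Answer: -619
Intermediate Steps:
d(C) = 5 - 6*C (d(C) = 5 + (1 - 4)*(C + C) = 5 - 6*C)
d(8) - 18*32 = (5 - 6*8) - 18*32 = (5 - 48) - 576 = -43 - 576 = -619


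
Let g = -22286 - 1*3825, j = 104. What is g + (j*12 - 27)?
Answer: -24890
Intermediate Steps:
g = -26111 (g = -22286 - 3825 = -26111)
g + (j*12 - 27) = -26111 + (104*12 - 27) = -26111 + (1248 - 27) = -26111 + 1221 = -24890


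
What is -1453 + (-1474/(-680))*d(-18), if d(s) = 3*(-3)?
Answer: -500653/340 ≈ -1472.5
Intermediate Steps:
d(s) = -9
-1453 + (-1474/(-680))*d(-18) = -1453 - 1474/(-680)*(-9) = -1453 - 1474*(-1/680)*(-9) = -1453 + (737/340)*(-9) = -1453 - 6633/340 = -500653/340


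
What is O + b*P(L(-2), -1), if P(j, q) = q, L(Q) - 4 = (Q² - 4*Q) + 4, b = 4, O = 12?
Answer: 8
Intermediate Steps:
L(Q) = 8 + Q² - 4*Q (L(Q) = 4 + ((Q² - 4*Q) + 4) = 4 + (4 + Q² - 4*Q) = 8 + Q² - 4*Q)
O + b*P(L(-2), -1) = 12 + 4*(-1) = 12 - 4 = 8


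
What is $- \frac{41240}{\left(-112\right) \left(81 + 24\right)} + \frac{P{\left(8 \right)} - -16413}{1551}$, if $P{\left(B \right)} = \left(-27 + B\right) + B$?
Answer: $\frac{2140423}{151998} \approx 14.082$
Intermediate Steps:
$P{\left(B \right)} = -27 + 2 B$
$- \frac{41240}{\left(-112\right) \left(81 + 24\right)} + \frac{P{\left(8 \right)} - -16413}{1551} = - \frac{41240}{\left(-112\right) \left(81 + 24\right)} + \frac{\left(-27 + 2 \cdot 8\right) - -16413}{1551} = - \frac{41240}{\left(-112\right) 105} + \left(\left(-27 + 16\right) + 16413\right) \frac{1}{1551} = - \frac{41240}{-11760} + \left(-11 + 16413\right) \frac{1}{1551} = \left(-41240\right) \left(- \frac{1}{11760}\right) + 16402 \cdot \frac{1}{1551} = \frac{1031}{294} + \frac{16402}{1551} = \frac{2140423}{151998}$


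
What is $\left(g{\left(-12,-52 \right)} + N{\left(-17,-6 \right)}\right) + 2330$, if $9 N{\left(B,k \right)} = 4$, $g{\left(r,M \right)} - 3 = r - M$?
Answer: $\frac{21361}{9} \approx 2373.4$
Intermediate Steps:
$g{\left(r,M \right)} = 3 + r - M$ ($g{\left(r,M \right)} = 3 - \left(M - r\right) = 3 + r - M$)
$N{\left(B,k \right)} = \frac{4}{9}$ ($N{\left(B,k \right)} = \frac{1}{9} \cdot 4 = \frac{4}{9}$)
$\left(g{\left(-12,-52 \right)} + N{\left(-17,-6 \right)}\right) + 2330 = \left(\left(3 - 12 - -52\right) + \frac{4}{9}\right) + 2330 = \left(\left(3 - 12 + 52\right) + \frac{4}{9}\right) + 2330 = \left(43 + \frac{4}{9}\right) + 2330 = \frac{391}{9} + 2330 = \frac{21361}{9}$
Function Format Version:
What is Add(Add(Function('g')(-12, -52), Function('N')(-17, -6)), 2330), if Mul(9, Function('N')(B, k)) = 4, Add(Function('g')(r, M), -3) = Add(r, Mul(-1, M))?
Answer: Rational(21361, 9) ≈ 2373.4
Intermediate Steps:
Function('g')(r, M) = Add(3, r, Mul(-1, M)) (Function('g')(r, M) = Add(3, Add(r, Mul(-1, M))) = Add(3, r, Mul(-1, M)))
Function('N')(B, k) = Rational(4, 9) (Function('N')(B, k) = Mul(Rational(1, 9), 4) = Rational(4, 9))
Add(Add(Function('g')(-12, -52), Function('N')(-17, -6)), 2330) = Add(Add(Add(3, -12, Mul(-1, -52)), Rational(4, 9)), 2330) = Add(Add(Add(3, -12, 52), Rational(4, 9)), 2330) = Add(Add(43, Rational(4, 9)), 2330) = Add(Rational(391, 9), 2330) = Rational(21361, 9)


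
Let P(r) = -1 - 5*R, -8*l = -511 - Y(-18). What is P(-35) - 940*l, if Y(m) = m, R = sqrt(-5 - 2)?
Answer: -115857/2 - 5*I*sqrt(7) ≈ -57929.0 - 13.229*I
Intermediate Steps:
R = I*sqrt(7) (R = sqrt(-7) = I*sqrt(7) ≈ 2.6458*I)
l = 493/8 (l = -(-511 - 1*(-18))/8 = -(-511 + 18)/8 = -1/8*(-493) = 493/8 ≈ 61.625)
P(r) = -1 - 5*I*sqrt(7)
P(-35) - 940*l = (-1 - 5*I*sqrt(7)) - 940*493/8 = (-1 - 5*I*sqrt(7)) - 115855/2 = -115857/2 - 5*I*sqrt(7)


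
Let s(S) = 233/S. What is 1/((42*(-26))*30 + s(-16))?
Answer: -16/524393 ≈ -3.0511e-5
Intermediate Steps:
1/((42*(-26))*30 + s(-16)) = 1/((42*(-26))*30 + 233/(-16)) = 1/(-1092*30 + 233*(-1/16)) = 1/(-32760 - 233/16) = 1/(-524393/16) = -16/524393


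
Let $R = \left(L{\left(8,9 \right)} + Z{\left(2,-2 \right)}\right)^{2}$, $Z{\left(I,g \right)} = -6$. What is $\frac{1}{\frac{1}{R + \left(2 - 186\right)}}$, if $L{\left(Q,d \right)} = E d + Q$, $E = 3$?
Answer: $657$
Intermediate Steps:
$L{\left(Q,d \right)} = Q + 3 d$ ($L{\left(Q,d \right)} = 3 d + Q = Q + 3 d$)
$R = 841$ ($R = \left(\left(8 + 3 \cdot 9\right) - 6\right)^{2} = \left(\left(8 + 27\right) - 6\right)^{2} = \left(35 - 6\right)^{2} = 29^{2} = 841$)
$\frac{1}{\frac{1}{R + \left(2 - 186\right)}} = \frac{1}{\frac{1}{841 + \left(2 - 186\right)}} = \frac{1}{\frac{1}{841 - 184}} = \frac{1}{\frac{1}{657}} = 657$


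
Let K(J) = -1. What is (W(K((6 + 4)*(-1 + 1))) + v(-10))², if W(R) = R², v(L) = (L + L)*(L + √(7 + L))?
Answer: 39201 - 8040*I*√3 ≈ 39201.0 - 13926.0*I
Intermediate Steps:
v(L) = 2*L*(L + √(7 + L)) (v(L) = (2*L)*(L + √(7 + L)) = 2*L*(L + √(7 + L)))
(W(K((6 + 4)*(-1 + 1))) + v(-10))² = ((-1)² + 2*(-10)*(-10 + √(7 - 10)))² = (1 + 2*(-10)*(-10 + √(-3)))² = (1 + 2*(-10)*(-10 + I*√3))² = (1 + (200 - 20*I*√3))² = (201 - 20*I*√3)²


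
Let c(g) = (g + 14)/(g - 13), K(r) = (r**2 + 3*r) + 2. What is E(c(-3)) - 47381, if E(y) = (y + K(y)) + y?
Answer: -12129783/256 ≈ -47382.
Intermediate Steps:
K(r) = 2 + r**2 + 3*r
c(g) = (14 + g)/(-13 + g)
E(y) = 2 + y**2 + 5*y (E(y) = (y + (2 + y**2 + 3*y)) + y = (2 + y**2 + 4*y) + y = 2 + y**2 + 5*y)
E(c(-3)) - 47381 = (2 + ((14 - 3)/(-13 - 3))**2 + 5*((14 - 3)/(-13 - 3))) - 47381 = (2 + (11/(-16))**2 + 5*(11/(-16))) - 47381 = (2 + (-1/16*11)**2 + 5*(-1/16*11)) - 47381 = (2 + (-11/16)**2 + 5*(-11/16)) - 47381 = (2 + 121/256 - 55/16) - 47381 = -247/256 - 47381 = -12129783/256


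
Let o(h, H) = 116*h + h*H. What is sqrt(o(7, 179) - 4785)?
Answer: 4*I*sqrt(170) ≈ 52.154*I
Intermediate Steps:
o(h, H) = 116*h + H*h
sqrt(o(7, 179) - 4785) = sqrt(7*(116 + 179) - 4785) = sqrt(7*295 - 4785) = sqrt(2065 - 4785) = sqrt(-2720) = 4*I*sqrt(170)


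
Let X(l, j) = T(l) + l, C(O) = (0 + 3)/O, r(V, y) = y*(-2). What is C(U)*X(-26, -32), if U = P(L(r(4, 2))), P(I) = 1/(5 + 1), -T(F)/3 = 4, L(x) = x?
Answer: -684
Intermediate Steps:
r(V, y) = -2*y
T(F) = -12 (T(F) = -3*4 = -12)
P(I) = 1/6
U = 1/6 ≈ 0.16667
C(O) = 3/O
X(l, j) = -12 + l
C(U)*X(-26, -32) = (3/(1/6))*(-12 - 26) = (3*6)*(-38) = 18*(-38) = -684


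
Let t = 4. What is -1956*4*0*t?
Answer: 0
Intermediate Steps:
-1956*4*0*t = -1956*4*0*4 = -0*4 = -1956*0 = 0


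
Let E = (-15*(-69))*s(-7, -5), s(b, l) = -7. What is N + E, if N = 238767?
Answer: 231522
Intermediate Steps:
E = -7245 (E = -15*(-69)*(-7) = 1035*(-7) = -7245)
N + E = 238767 - 7245 = 231522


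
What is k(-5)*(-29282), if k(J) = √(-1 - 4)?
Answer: -29282*I*√5 ≈ -65477.0*I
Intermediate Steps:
k(J) = I*√5 (k(J) = √(-5) = I*√5)
k(-5)*(-29282) = (I*√5)*(-29282) = -29282*I*√5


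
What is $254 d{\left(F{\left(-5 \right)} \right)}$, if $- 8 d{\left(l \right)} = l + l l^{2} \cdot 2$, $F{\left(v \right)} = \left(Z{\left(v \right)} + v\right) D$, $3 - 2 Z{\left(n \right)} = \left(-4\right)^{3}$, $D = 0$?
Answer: $0$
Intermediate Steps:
$Z{\left(n \right)} = \frac{67}{2}$ ($Z{\left(n \right)} = \frac{3}{2} - \frac{\left(-4\right)^{3}}{2} = \frac{3}{2} - -32 = \frac{3}{2} + 32 = \frac{67}{2}$)
$F{\left(v \right)} = 0$ ($F{\left(v \right)} = \left(\frac{67}{2} + v\right) 0 = 0$)
$d{\left(l \right)} = - \frac{l^{3}}{4} - \frac{l}{8}$ ($d{\left(l \right)} = - \frac{l + l l^{2} \cdot 2}{8} = - \frac{l + l^{3} \cdot 2}{8} = - \frac{l + 2 l^{3}}{8} = - \frac{l^{3}}{4} - \frac{l}{8}$)
$254 d{\left(F{\left(-5 \right)} \right)} = 254 \left(- \frac{0^{3}}{4} - 0\right) = 254 \left(\left(- \frac{1}{4}\right) 0 + 0\right) = 254 \left(0 + 0\right) = 254 \cdot 0 = 0$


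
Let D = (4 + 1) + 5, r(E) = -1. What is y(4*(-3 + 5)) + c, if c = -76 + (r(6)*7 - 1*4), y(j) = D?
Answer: -77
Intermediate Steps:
D = 10 (D = 5 + 5 = 10)
y(j) = 10
c = -87 (c = -76 + (-1*7 - 1*4) = -76 + (-7 - 4) = -76 - 11 = -87)
y(4*(-3 + 5)) + c = 10 - 87 = -77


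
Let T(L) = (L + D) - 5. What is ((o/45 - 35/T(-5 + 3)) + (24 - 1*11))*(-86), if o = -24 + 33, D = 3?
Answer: -18877/10 ≈ -1887.7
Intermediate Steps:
T(L) = -2 + L (T(L) = (L + 3) - 5 = (3 + L) - 5 = -2 + L)
o = 9
((o/45 - 35/T(-5 + 3)) + (24 - 1*11))*(-86) = ((9/45 - 35/(-2 + (-5 + 3))) + (24 - 1*11))*(-86) = ((9*(1/45) - 35/(-2 - 2)) + (24 - 11))*(-86) = ((1/5 - 35/(-4)) + 13)*(-86) = ((1/5 - 35*(-1/4)) + 13)*(-86) = ((1/5 + 35/4) + 13)*(-86) = (179/20 + 13)*(-86) = (439/20)*(-86) = -18877/10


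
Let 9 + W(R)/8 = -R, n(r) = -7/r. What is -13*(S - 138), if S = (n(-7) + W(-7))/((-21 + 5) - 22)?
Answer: 67977/38 ≈ 1788.9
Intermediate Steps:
W(R) = -72 - 8*R (W(R) = -72 + 8*(-R) = -72 - 8*R)
S = 15/38 (S = (-7/(-7) + (-72 - 8*(-7)))/((-21 + 5) - 22) = (-7*(-⅐) + (-72 + 56))/(-16 - 22) = (1 - 16)/(-38) = -15*(-1/38) = 15/38 ≈ 0.39474)
-13*(S - 138) = -13*(15/38 - 138) = -13*(-5229/38) = 67977/38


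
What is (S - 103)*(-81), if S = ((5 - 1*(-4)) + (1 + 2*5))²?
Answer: -24057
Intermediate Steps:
S = 400 (S = ((5 + 4) + (1 + 10))² = (9 + 11)² = 20² = 400)
(S - 103)*(-81) = (400 - 103)*(-81) = 297*(-81) = -24057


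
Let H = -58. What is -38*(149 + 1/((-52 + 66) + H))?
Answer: -124545/22 ≈ -5661.1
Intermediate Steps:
-38*(149 + 1/((-52 + 66) + H)) = -38*(149 + 1/((-52 + 66) - 58)) = -38*(149 + 1/(14 - 58)) = -38*(149 + 1/(-44)) = -38*(149 - 1/44) = -38*6555/44 = -124545/22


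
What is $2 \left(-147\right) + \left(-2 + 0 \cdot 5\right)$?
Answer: $-296$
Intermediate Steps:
$2 \left(-147\right) + \left(-2 + 0 \cdot 5\right) = -294 + \left(-2 + 0\right) = -294 - 2 = -296$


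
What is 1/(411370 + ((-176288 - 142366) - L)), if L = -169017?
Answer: 1/261733 ≈ 3.8207e-6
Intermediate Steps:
1/(411370 + ((-176288 - 142366) - L)) = 1/(411370 + ((-176288 - 142366) - 1*(-169017))) = 1/(411370 + (-318654 + 169017)) = 1/(411370 - 149637) = 1/261733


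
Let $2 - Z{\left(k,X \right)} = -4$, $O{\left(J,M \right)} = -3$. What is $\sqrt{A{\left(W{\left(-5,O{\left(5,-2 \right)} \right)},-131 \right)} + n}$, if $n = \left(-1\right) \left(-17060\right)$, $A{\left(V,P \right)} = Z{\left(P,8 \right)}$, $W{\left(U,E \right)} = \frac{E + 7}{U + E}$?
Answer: $\sqrt{17066} \approx 130.64$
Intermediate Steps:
$W{\left(U,E \right)} = \frac{7 + E}{E + U}$
$Z{\left(k,X \right)} = 6$ ($Z{\left(k,X \right)} = 2 - -4 = 2 + 4 = 6$)
$A{\left(V,P \right)} = 6$
$n = 17060$
$\sqrt{A{\left(W{\left(-5,O{\left(5,-2 \right)} \right)},-131 \right)} + n} = \sqrt{6 + 17060} = \sqrt{17066}$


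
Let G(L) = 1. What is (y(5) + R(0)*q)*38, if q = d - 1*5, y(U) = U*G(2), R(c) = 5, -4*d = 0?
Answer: -760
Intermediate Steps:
d = 0 (d = -¼*0 = 0)
y(U) = U (y(U) = U*1 = U)
q = -5 (q = 0 - 1*5 = 0 - 5 = -5)
(y(5) + R(0)*q)*38 = (5 + 5*(-5))*38 = (5 - 25)*38 = -20*38 = -760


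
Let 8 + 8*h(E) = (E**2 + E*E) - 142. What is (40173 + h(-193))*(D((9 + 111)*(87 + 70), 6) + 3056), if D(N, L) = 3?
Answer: 302636047/2 ≈ 1.5132e+8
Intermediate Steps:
h(E) = -75/4 + E**2/4 (h(E) = -1 + ((E**2 + E*E) - 142)/8 = -1 + ((E**2 + E**2) - 142)/8 = -1 + (2*E**2 - 142)/8 = -1 + (-142 + 2*E**2)/8 = -1 + (-71/4 + E**2/4) = -75/4 + E**2/4)
(40173 + h(-193))*(D((9 + 111)*(87 + 70), 6) + 3056) = (40173 + (-75/4 + (1/4)*(-193)**2))*(3 + 3056) = (40173 + (-75/4 + (1/4)*37249))*3059 = (40173 + (-75/4 + 37249/4))*3059 = (40173 + 18587/2)*3059 = (98933/2)*3059 = 302636047/2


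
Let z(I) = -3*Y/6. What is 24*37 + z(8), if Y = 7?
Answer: 1769/2 ≈ 884.50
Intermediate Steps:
z(I) = -7/2 (z(I) = -3/(6/7) = -3/(6*(⅐)) = -3/6/7 = -3*7/6 = -7/2)
24*37 + z(8) = 24*37 - 7/2 = 888 - 7/2 = 1769/2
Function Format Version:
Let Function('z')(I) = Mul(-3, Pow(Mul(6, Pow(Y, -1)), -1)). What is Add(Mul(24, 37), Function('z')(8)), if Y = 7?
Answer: Rational(1769, 2) ≈ 884.50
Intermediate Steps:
Function('z')(I) = Rational(-7, 2) (Function('z')(I) = Mul(-3, Pow(Mul(6, Pow(7, -1)), -1)) = Mul(-3, Pow(Mul(6, Rational(1, 7)), -1)) = Mul(-3, Pow(Rational(6, 7), -1)) = Mul(-3, Rational(7, 6)) = Rational(-7, 2))
Add(Mul(24, 37), Function('z')(8)) = Add(Mul(24, 37), Rational(-7, 2)) = Add(888, Rational(-7, 2)) = Rational(1769, 2)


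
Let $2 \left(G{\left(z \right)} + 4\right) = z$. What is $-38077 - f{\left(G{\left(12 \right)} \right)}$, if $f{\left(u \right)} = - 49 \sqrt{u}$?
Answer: $-38077 + 49 \sqrt{2} \approx -38008.0$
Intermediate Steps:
$G{\left(z \right)} = -4 + \frac{z}{2}$
$-38077 - f{\left(G{\left(12 \right)} \right)} = -38077 - - 49 \sqrt{-4 + \frac{1}{2} \cdot 12} = -38077 - - 49 \sqrt{-4 + 6} = -38077 - - 49 \sqrt{2} = -38077 + 49 \sqrt{2}$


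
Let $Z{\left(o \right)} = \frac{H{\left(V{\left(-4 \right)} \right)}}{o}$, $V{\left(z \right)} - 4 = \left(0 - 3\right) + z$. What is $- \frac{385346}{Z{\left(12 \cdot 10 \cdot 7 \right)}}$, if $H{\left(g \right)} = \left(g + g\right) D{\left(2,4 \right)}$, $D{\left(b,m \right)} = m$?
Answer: $13487110$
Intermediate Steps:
$V{\left(z \right)} = 1 + z$ ($V{\left(z \right)} = 4 + \left(\left(0 - 3\right) + z\right) = 4 + \left(-3 + z\right) = 1 + z$)
$H{\left(g \right)} = 8 g$ ($H{\left(g \right)} = \left(g + g\right) 4 = 2 g 4 = 8 g$)
$Z{\left(o \right)} = - \frac{24}{o}$ ($Z{\left(o \right)} = \frac{8 \left(1 - 4\right)}{o} = \frac{8 \left(-3\right)}{o} = - \frac{24}{o}$)
$- \frac{385346}{Z{\left(12 \cdot 10 \cdot 7 \right)}} = - \frac{385346}{\left(-24\right) \frac{1}{12 \cdot 10 \cdot 7}} = - \frac{385346}{\left(-24\right) \frac{1}{120 \cdot 7}} = - \frac{385346}{\left(-24\right) \frac{1}{840}} = - \frac{385346}{- \frac{1}{35}} = \left(-385346\right) \left(-35\right) = 13487110$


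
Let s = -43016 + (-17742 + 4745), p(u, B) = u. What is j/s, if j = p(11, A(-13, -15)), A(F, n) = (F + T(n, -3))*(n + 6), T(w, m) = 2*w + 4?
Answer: -11/56013 ≈ -0.00019638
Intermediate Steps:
T(w, m) = 4 + 2*w
A(F, n) = (6 + n)*(4 + F + 2*n) (A(F, n) = (F + (4 + 2*n))*(n + 6) = (4 + F + 2*n)*(6 + n) = (6 + n)*(4 + F + 2*n))
j = 11
s = -56013 (s = -43016 - 12997 = -56013)
j/s = 11/(-56013) = 11*(-1/56013) = -11/56013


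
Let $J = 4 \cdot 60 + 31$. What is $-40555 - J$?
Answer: $-40826$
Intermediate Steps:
$J = 271$ ($J = 240 + 31 = 271$)
$-40555 - J = -40555 - 271 = -40826$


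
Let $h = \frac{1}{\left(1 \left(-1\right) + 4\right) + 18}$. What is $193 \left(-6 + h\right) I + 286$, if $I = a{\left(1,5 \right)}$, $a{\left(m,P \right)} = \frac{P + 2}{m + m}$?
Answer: $- \frac{22409}{6} \approx -3734.8$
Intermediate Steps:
$a{\left(m,P \right)} = \frac{2 + P}{2 m}$
$I = \frac{7}{2}$ ($I = \frac{2 + 5}{2 \cdot 1} = \frac{1}{2} \cdot 1 \cdot 7 = \frac{7}{2} \approx 3.5$)
$h = \frac{1}{21}$ ($h = \frac{1}{\left(-1 + 4\right) + 18} = \frac{1}{3 + 18} = \frac{1}{21} \approx 0.047619$)
$193 \left(-6 + h\right) I + 286 = 193 \left(-6 + \frac{1}{21}\right) \frac{7}{2} + 286 = 193 \left(\left(- \frac{125}{21}\right) \frac{7}{2}\right) + 286 = 193 \left(- \frac{125}{6}\right) + 286 = - \frac{24125}{6} + 286 = - \frac{22409}{6}$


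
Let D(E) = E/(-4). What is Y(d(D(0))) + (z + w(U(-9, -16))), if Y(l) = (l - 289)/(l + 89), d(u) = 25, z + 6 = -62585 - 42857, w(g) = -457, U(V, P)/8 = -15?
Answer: -2012239/19 ≈ -1.0591e+5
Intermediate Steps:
U(V, P) = -120 (U(V, P) = 8*(-15) = -120)
z = -105448 (z = -6 + (-62585 - 42857) = -6 - 105442 = -105448)
D(E) = -E/4 (D(E) = E*(-¼) = -E/4)
Y(l) = (-289 + l)/(89 + l)
Y(d(D(0))) + (z + w(U(-9, -16))) = (-289 + 25)/(89 + 25) + (-105448 - 457) = -264/114 - 105905 = (1/114)*(-264) - 105905 = -44/19 - 105905 = -2012239/19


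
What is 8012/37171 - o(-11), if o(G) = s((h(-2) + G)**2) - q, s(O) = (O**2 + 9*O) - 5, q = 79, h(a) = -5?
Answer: -2518550264/37171 ≈ -67756.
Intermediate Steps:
s(O) = -5 + O**2 + 9*O
o(G) = -84 + (-5 + G)**4 + 9*(-5 + G)**2 (o(G) = (-5 + ((-5 + G)**2)**2 + 9*(-5 + G)**2) - 1*79 = (-5 + (-5 + G)**4 + 9*(-5 + G)**2) - 79 = -84 + (-5 + G)**4 + 9*(-5 + G)**2)
8012/37171 - o(-11) = 8012/37171 - (-84 + (-5 - 11)**4 + 9*(-5 - 11)**2) = 8012*(1/37171) - (-84 + (-16)**4 + 9*(-16)**2) = 8012/37171 - (-84 + 65536 + 9*256) = 8012/37171 - (-84 + 65536 + 2304) = 8012/37171 - 1*67756 = 8012/37171 - 67756 = -2518550264/37171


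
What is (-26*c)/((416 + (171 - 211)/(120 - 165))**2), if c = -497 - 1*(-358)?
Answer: 146367/7038752 ≈ 0.020794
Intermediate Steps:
c = -139 (c = -497 + 358 = -139)
(-26*c)/((416 + (171 - 211)/(120 - 165))**2) = (-26*(-139))/((416 + (171 - 211)/(120 - 165))**2) = 3614/((416 - 40/(-45))**2) = 3614/((416 - 40*(-1/45))**2) = 3614/((416 + 8/9)**2) = 3614/((3752/9)**2) = 3614/(14077504/81) = 3614*(81/14077504) = 146367/7038752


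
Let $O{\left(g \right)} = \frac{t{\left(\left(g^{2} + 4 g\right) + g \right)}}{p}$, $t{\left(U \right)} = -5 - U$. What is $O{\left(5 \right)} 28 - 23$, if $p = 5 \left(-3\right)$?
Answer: $\frac{239}{3} \approx 79.667$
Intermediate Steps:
$p = -15$
$O{\left(g \right)} = \frac{1}{3} + \frac{g}{3} + \frac{g^{2}}{15}$ ($O{\left(g \right)} = \frac{-5 - \left(\left(g^{2} + 4 g\right) + g\right)}{-15} = \left(-5 - \left(g^{2} + 5 g\right)\right) \left(- \frac{1}{15}\right) = \left(-5 - g^{2} - 5 g\right) \left(- \frac{1}{15}\right) = \frac{1}{3} + \frac{g}{3} + \frac{g^{2}}{15}$)
$O{\left(5 \right)} 28 - 23 = \left(\frac{1}{3} + \frac{1}{15} \cdot 5 \left(5 + 5\right)\right) 28 - 23 = \left(\frac{1}{3} + \frac{1}{15} \cdot 5 \cdot 10\right) 28 - 23 = \left(\frac{1}{3} + \frac{10}{3}\right) 28 - 23 = \frac{11}{3} \cdot 28 - 23 = \frac{308}{3} - 23 = \frac{239}{3}$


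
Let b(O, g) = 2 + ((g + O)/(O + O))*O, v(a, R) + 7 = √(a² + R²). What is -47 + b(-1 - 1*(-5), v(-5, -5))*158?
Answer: 32 + 395*√2 ≈ 590.61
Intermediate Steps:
v(a, R) = -7 + √(R² + a²) (v(a, R) = -7 + √(a² + R²) = -7 + √(R² + a²))
b(O, g) = 2 + O/2 + g/2 (b(O, g) = 2 + ((O + g)/((2*O)))*O = 2 + ((O + g)*(1/(2*O)))*O = 2 + ((O + g)/(2*O))*O = 2 + (O/2 + g/2) = 2 + O/2 + g/2)
-47 + b(-1 - 1*(-5), v(-5, -5))*158 = -47 + (2 + (-1 - 1*(-5))/2 + (-7 + √((-5)² + (-5)²))/2)*158 = -47 + (2 + (-1 + 5)/2 + (-7 + √(25 + 25))/2)*158 = -47 + (2 + (½)*4 + (-7 + √50)/2)*158 = -47 + (2 + 2 + (-7 + 5*√2)/2)*158 = -47 + (2 + 2 + (-7/2 + 5*√2/2))*158 = -47 + (½ + 5*√2/2)*158 = -47 + (79 + 395*√2) = 32 + 395*√2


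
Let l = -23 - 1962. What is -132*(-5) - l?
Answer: 2645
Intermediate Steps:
l = -1985
-132*(-5) - l = -132*(-5) - 1*(-1985) = 660 + 1985 = 2645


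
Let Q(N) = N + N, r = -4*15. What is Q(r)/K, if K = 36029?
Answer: -120/36029 ≈ -0.0033307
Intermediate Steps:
r = -60
Q(N) = 2*N
Q(r)/K = (2*(-60))/36029 = -120*1/36029 = -120/36029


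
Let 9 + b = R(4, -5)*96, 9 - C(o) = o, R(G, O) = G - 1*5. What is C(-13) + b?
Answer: -83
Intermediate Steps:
R(G, O) = -5 + G (R(G, O) = G - 5 = -5 + G)
C(o) = 9 - o
b = -105 (b = -9 + (-5 + 4)*96 = -9 - 1*96 = -9 - 96 = -105)
C(-13) + b = (9 - 1*(-13)) - 105 = (9 + 13) - 105 = 22 - 105 = -83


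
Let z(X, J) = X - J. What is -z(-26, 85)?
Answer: 111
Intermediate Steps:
-z(-26, 85) = -(-26 - 1*85) = -(-26 - 85) = -1*(-111) = 111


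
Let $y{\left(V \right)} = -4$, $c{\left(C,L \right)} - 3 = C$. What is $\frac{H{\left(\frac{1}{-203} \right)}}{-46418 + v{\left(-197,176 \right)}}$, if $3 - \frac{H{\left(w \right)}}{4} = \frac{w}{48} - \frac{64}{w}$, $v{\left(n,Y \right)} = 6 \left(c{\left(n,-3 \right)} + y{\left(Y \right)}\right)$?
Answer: $\frac{9735755}{8920632} \approx 1.0914$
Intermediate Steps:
$c{\left(C,L \right)} = 3 + C$
$v{\left(n,Y \right)} = -6 + 6 n$ ($v{\left(n,Y \right)} = 6 \left(\left(3 + n\right) - 4\right) = 6 \left(-1 + n\right) = -6 + 6 n$)
$H{\left(w \right)} = 12 + \frac{256}{w} - \frac{w}{12}$ ($H{\left(w \right)} = 12 - 4 \left(\frac{w}{48} - \frac{64}{w}\right) = 12 - 4 \left(- \frac{64}{w} + \frac{w}{48}\right) = 12 - \left(- \frac{256}{w} + \frac{w}{12}\right) = 12 + \frac{256}{w} - \frac{w}{12}$)
$\frac{H{\left(\frac{1}{-203} \right)}}{-46418 + v{\left(-197,176 \right)}} = \frac{12 + \frac{256}{\frac{1}{-203}} - \frac{1}{12 \left(-203\right)}}{-46418 + \left(-6 + 6 \left(-197\right)\right)} = \frac{12 + \frac{256}{- \frac{1}{203}} - - \frac{1}{2436}}{-46418 - 1188} = \frac{12 + 256 \left(-203\right) + \frac{1}{2436}}{-46418 - 1188} = \frac{12 - 51968 + \frac{1}{2436}}{-47606} = \left(- \frac{126564815}{2436}\right) \left(- \frac{1}{47606}\right) = \frac{9735755}{8920632}$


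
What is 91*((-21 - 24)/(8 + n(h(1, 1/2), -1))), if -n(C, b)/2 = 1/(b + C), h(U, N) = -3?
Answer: -8190/17 ≈ -481.76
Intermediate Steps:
n(C, b) = -2/(C + b) (n(C, b) = -2/(b + C) = -2/(C + b))
91*((-21 - 24)/(8 + n(h(1, 1/2), -1))) = 91*((-21 - 24)/(8 - 2/(-3 - 1))) = 91*(-45/(8 - 2/(-4))) = 91*(-45/(8 - 2*(-¼))) = 91*(-45/(8 + ½)) = 91*(-45/17/2) = 91*(-45*2/17) = 91*(-90/17) = -8190/17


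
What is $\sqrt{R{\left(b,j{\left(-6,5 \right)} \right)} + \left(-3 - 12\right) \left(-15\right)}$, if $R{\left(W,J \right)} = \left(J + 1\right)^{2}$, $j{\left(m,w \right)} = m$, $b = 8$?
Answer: $5 \sqrt{10} \approx 15.811$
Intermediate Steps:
$R{\left(W,J \right)} = \left(1 + J\right)^{2}$
$\sqrt{R{\left(b,j{\left(-6,5 \right)} \right)} + \left(-3 - 12\right) \left(-15\right)} = \sqrt{\left(1 - 6\right)^{2} + \left(-3 - 12\right) \left(-15\right)} = \sqrt{\left(-5\right)^{2} - -225} = \sqrt{25 + 225} = \sqrt{250} = 5 \sqrt{10}$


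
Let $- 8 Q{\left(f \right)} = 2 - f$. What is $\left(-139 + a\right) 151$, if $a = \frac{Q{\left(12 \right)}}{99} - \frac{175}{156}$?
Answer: $- \frac{54456791}{2574} \approx -21157.0$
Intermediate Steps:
$Q{\left(f \right)} = - \frac{1}{4} + \frac{f}{8}$ ($Q{\left(f \right)} = - \frac{2 - f}{8} = - \frac{1}{4} + \frac{f}{8}$)
$a = - \frac{2855}{2574}$ ($a = \frac{- \frac{1}{4} + \frac{1}{8} \cdot 12}{99} - \frac{175}{156} = \left(- \frac{1}{4} + \frac{3}{2}\right) \frac{1}{99} - \frac{175}{156} = \frac{5}{4} \cdot \frac{1}{99} - \frac{175}{156} = \frac{5}{396} - \frac{175}{156} = - \frac{2855}{2574} \approx -1.1092$)
$\left(-139 + a\right) 151 = \left(-139 - \frac{2855}{2574}\right) 151 = \left(- \frac{360641}{2574}\right) 151 = - \frac{54456791}{2574}$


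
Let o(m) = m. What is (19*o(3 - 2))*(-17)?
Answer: -323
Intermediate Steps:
(19*o(3 - 2))*(-17) = (19*(3 - 2))*(-17) = (19*1)*(-17) = 19*(-17) = -323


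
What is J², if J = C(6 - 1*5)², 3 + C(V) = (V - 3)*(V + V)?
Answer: 2401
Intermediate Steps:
C(V) = -3 + 2*V*(-3 + V) (C(V) = -3 + (V - 3)*(V + V) = -3 + (-3 + V)*(2*V) = -3 + 2*V*(-3 + V))
J = 49 (J = (-3 - 6*(6 - 1*5) + 2*(6 - 1*5)²)² = (-3 - 6*(6 - 5) + 2*(6 - 5)²)² = (-3 - 6*1 + 2*1²)² = (-3 - 6 + 2*1)² = (-3 - 6 + 2)² = (-7)² = 49)
J² = 49² = 2401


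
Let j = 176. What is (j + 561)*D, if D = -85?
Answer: -62645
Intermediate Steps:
(j + 561)*D = (176 + 561)*(-85) = 737*(-85) = -62645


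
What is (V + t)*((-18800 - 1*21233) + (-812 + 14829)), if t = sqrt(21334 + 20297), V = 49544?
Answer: -1288936704 - 26016*sqrt(41631) ≈ -1.2942e+9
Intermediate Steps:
t = sqrt(41631) ≈ 204.04
(V + t)*((-18800 - 1*21233) + (-812 + 14829)) = (49544 + sqrt(41631))*((-18800 - 1*21233) + (-812 + 14829)) = (49544 + sqrt(41631))*((-18800 - 21233) + 14017) = (49544 + sqrt(41631))*(-40033 + 14017) = (49544 + sqrt(41631))*(-26016) = -1288936704 - 26016*sqrt(41631)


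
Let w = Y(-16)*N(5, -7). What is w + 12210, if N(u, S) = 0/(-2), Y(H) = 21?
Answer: 12210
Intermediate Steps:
N(u, S) = 0 (N(u, S) = 0*(-1/2) = 0)
w = 0 (w = 21*0 = 0)
w + 12210 = 0 + 12210 = 12210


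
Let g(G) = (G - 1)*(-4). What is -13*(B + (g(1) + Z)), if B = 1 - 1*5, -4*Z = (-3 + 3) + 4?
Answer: 65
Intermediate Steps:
Z = -1 (Z = -((-3 + 3) + 4)/4 = -(0 + 4)/4 = -1/4*4 = -1)
g(G) = 4 - 4*G (g(G) = (-1 + G)*(-4) = 4 - 4*G)
B = -4 (B = 1 - 5 = -4)
-13*(B + (g(1) + Z)) = -13*(-4 + ((4 - 4*1) - 1)) = -13*(-4 + ((4 - 4) - 1)) = -13*(-4 + (0 - 1)) = -13*(-4 - 1) = -13*(-5) = 65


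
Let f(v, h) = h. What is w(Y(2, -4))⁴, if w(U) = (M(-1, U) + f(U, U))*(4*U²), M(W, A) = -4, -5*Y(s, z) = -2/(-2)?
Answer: 49787136/244140625 ≈ 0.20393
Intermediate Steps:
Y(s, z) = -⅕ (Y(s, z) = -(-2)/(5*(-2)) = -(-2)*(-1)/(5*2) = -⅕*1 = -⅕)
w(U) = 4*U²*(-4 + U) (w(U) = (-4 + U)*(4*U²) = 4*U²*(-4 + U))
w(Y(2, -4))⁴ = (4*(-⅕)²*(-4 - ⅕))⁴ = (4*(1/25)*(-21/5))⁴ = (-84/125)⁴ = 49787136/244140625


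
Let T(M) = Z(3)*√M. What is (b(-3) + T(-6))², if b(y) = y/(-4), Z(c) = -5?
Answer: (3 - 20*I*√6)²/16 ≈ -149.44 - 18.371*I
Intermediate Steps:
T(M) = -5*√M
b(y) = -y/4 (b(y) = y*(-¼) = -y/4)
(b(-3) + T(-6))² = (-¼*(-3) - 5*I*√6)² = (¾ - 5*I*√6)²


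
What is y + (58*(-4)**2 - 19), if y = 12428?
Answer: 13337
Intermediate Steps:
y + (58*(-4)**2 - 19) = 12428 + (58*(-4)**2 - 19) = 12428 + (58*16 - 19) = 12428 + (928 - 19) = 12428 + 909 = 13337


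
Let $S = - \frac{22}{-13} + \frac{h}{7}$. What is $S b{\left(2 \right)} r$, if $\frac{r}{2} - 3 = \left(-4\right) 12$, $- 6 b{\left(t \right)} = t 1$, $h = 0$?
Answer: $\frac{660}{13} \approx 50.769$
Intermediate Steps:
$S = \frac{22}{13}$ ($S = - \frac{22}{-13} + \frac{0}{7} = \left(-22\right) \left(- \frac{1}{13}\right) + 0 \cdot \frac{1}{7} = \frac{22}{13} + 0 = \frac{22}{13} \approx 1.6923$)
$b{\left(t \right)} = - \frac{t}{6}$ ($b{\left(t \right)} = - \frac{t 1}{6} = - \frac{t}{6}$)
$r = -90$ ($r = 6 + 2 \left(\left(-4\right) 12\right) = 6 + 2 \left(-48\right) = 6 - 96 = -90$)
$S b{\left(2 \right)} r = \frac{22 \left(\left(- \frac{1}{6}\right) 2\right)}{13} \left(-90\right) = \frac{22}{13} \left(- \frac{1}{3}\right) \left(-90\right) = \left(- \frac{22}{39}\right) \left(-90\right) = \frac{660}{13}$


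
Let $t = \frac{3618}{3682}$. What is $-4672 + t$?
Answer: $- \frac{8599343}{1841} \approx -4671.0$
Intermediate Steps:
$t = \frac{1809}{1841}$ ($t = 3618 \cdot \frac{1}{3682} = \frac{1809}{1841} \approx 0.98262$)
$-4672 + t = -4672 + \frac{1809}{1841} = - \frac{8599343}{1841}$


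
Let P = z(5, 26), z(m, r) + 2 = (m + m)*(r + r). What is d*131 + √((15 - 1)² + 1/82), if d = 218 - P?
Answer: -39300 + √1317986/82 ≈ -39286.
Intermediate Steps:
z(m, r) = -2 + 4*m*r (z(m, r) = -2 + (m + m)*(r + r) = -2 + (2*m)*(2*r) = -2 + 4*m*r)
P = 518 (P = -2 + 4*5*26 = -2 + 520 = 518)
d = -300 (d = 218 - 1*518 = 218 - 518 = -300)
d*131 + √((15 - 1)² + 1/82) = -300*131 + √((15 - 1)² + 1/82) = -39300 + √(14² + 1/82) = -39300 + √(196 + 1/82) = -39300 + √(16073/82) = -39300 + √1317986/82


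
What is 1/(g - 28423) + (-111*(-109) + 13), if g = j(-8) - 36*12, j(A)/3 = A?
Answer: 349782447/28879 ≈ 12112.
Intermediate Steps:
j(A) = 3*A
g = -456 (g = 3*(-8) - 36*12 = -24 - 432 = -456)
1/(g - 28423) + (-111*(-109) + 13) = 1/(-456 - 28423) + (-111*(-109) + 13) = 1/(-28879) + (12099 + 13) = -1/28879 + 12112 = 349782447/28879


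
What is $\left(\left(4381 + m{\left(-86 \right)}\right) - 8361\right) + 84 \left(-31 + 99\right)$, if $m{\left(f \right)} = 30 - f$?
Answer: $1848$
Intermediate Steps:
$\left(\left(4381 + m{\left(-86 \right)}\right) - 8361\right) + 84 \left(-31 + 99\right) = \left(\left(4381 + \left(30 - -86\right)\right) - 8361\right) + 84 \left(-31 + 99\right) = \left(\left(4381 + \left(30 + 86\right)\right) - 8361\right) + 84 \cdot 68 = \left(\left(4381 + 116\right) - 8361\right) + 5712 = \left(4497 - 8361\right) + 5712 = -3864 + 5712 = 1848$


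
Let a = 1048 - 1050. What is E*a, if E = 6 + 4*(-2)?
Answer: 4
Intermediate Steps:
a = -2
E = -2 (E = 6 - 8 = -2)
E*a = -2*(-2) = 4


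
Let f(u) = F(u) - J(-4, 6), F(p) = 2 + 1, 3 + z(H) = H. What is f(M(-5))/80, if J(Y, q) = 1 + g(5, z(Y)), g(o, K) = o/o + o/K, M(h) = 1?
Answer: 3/140 ≈ 0.021429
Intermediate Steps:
z(H) = -3 + H
F(p) = 3
g(o, K) = 1 + o/K
J(Y, q) = 1 + (2 + Y)/(-3 + Y) (J(Y, q) = 1 + ((-3 + Y) + 5)/(-3 + Y) = 1 + (2 + Y)/(-3 + Y))
f(u) = 12/7 (f(u) = 3 - (-1 + 2*(-4))/(-3 - 4) = 3 - (-1 - 8)/(-7) = 3 - (-1)*(-9)/7 = 3 - 1*9/7 = 3 - 9/7 = 12/7)
f(M(-5))/80 = (12/7)/80 = (12/7)*(1/80) = 3/140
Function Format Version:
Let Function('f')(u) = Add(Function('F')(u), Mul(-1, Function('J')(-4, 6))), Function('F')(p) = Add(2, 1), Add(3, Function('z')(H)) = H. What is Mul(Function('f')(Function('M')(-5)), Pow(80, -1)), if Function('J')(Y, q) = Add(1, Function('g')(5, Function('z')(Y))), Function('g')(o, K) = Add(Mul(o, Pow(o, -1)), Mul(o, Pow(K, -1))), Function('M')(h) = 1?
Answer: Rational(3, 140) ≈ 0.021429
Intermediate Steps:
Function('z')(H) = Add(-3, H)
Function('F')(p) = 3
Function('g')(o, K) = Add(1, Mul(o, Pow(K, -1)))
Function('J')(Y, q) = Add(1, Mul(Pow(Add(-3, Y), -1), Add(2, Y))) (Function('J')(Y, q) = Add(1, Mul(Pow(Add(-3, Y), -1), Add(Add(-3, Y), 5))) = Add(1, Mul(Pow(Add(-3, Y), -1), Add(2, Y))))
Function('f')(u) = Rational(12, 7) (Function('f')(u) = Add(3, Mul(-1, Mul(Pow(Add(-3, -4), -1), Add(-1, Mul(2, -4))))) = Add(3, Mul(-1, Mul(Pow(-7, -1), Add(-1, -8)))) = Add(3, Mul(-1, Mul(Rational(-1, 7), -9))) = Add(3, Mul(-1, Rational(9, 7))) = Add(3, Rational(-9, 7)) = Rational(12, 7))
Mul(Function('f')(Function('M')(-5)), Pow(80, -1)) = Mul(Rational(12, 7), Pow(80, -1)) = Mul(Rational(12, 7), Rational(1, 80)) = Rational(3, 140)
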